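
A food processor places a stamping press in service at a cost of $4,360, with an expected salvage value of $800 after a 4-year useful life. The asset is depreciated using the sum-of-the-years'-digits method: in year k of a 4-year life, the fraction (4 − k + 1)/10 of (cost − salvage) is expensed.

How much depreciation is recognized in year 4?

$356

Depreciable base = $4,360 − $800 = $3,560.
Sum of the years' digits = 4+3+2+1 = 10.
Year 1: $3,560 × 4/10 = $1,424. Book value $2,936.
Year 2: $3,560 × 3/10 = $1,068. Book value $1,868.
Year 3: $3,560 × 2/10 = $712. Book value $1,156.
Year 4: $3,560 × 1/10 = $356. Book value $800.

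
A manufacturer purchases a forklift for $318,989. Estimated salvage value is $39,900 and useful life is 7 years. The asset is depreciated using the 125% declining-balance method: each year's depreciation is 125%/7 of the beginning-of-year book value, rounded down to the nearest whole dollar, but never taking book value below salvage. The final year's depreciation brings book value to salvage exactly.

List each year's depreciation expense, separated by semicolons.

Depreciable base = $318,989 − $39,900 = $279,089.
Year 1: ⌊$318,989 × 125%/7⌋ = $56,962. Book value $262,027.
Year 2: ⌊$262,027 × 125%/7⌋ = $46,790. Book value $215,237.
Year 3: ⌊$215,237 × 125%/7⌋ = $38,435. Book value $176,802.
Year 4: ⌊$176,802 × 125%/7⌋ = $31,571. Book value $145,231.
Year 5: ⌊$145,231 × 125%/7⌋ = $25,934. Book value $119,297.
Year 6: ⌊$119,297 × 125%/7⌋ = $21,303. Book value $97,994.
Year 7 (final): $97,994 − $39,900 = $58,094. Book value $39,900.

$56,962; $46,790; $38,435; $31,571; $25,934; $21,303; $58,094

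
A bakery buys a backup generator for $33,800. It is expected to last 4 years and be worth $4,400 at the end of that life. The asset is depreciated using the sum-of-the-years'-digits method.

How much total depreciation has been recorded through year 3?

$26,460

Depreciable base = $33,800 − $4,400 = $29,400.
Sum of the years' digits = 4+3+2+1 = 10.
Year 1: $29,400 × 4/10 = $11,760. Book value $22,040.
Year 2: $29,400 × 3/10 = $8,820. Book value $13,220.
Year 3: $29,400 × 2/10 = $5,880. Book value $7,340.
Accumulated through year 3 = $33,800 − $7,340 = $26,460.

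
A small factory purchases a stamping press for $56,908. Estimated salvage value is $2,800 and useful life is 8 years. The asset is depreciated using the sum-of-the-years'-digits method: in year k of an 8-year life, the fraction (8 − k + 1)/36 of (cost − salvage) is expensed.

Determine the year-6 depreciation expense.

$4,509

Depreciable base = $56,908 − $2,800 = $54,108.
Sum of the years' digits = 8+7+6+5+4+3+2+1 = 36.
Year 1: $54,108 × 8/36 = $12,024. Book value $44,884.
Year 2: $54,108 × 7/36 = $10,521. Book value $34,363.
Year 3: $54,108 × 6/36 = $9,018. Book value $25,345.
Year 4: $54,108 × 5/36 = $7,515. Book value $17,830.
Year 5: $54,108 × 4/36 = $6,012. Book value $11,818.
Year 6: $54,108 × 3/36 = $4,509. Book value $7,309.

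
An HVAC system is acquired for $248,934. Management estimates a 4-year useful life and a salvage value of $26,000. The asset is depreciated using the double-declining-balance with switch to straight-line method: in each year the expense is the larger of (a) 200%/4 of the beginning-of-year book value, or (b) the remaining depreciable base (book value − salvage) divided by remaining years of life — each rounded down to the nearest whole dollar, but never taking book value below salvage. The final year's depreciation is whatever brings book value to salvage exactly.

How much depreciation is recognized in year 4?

Depreciable base = $248,934 − $26,000 = $222,934.
Year 1: DB = ⌊$248,934 × 200%/4⌋ = $124,467; SL = ⌊$222,934/4⌋ = $55,733 → take DB $124,467. Book value $124,467.
Year 2: DB = ⌊$124,467 × 200%/4⌋ = $62,233; SL = ⌊$98,467/3⌋ = $32,822 → take DB $62,233. Book value $62,234.
Year 3: DB = ⌊$62,234 × 200%/4⌋ = $31,117; SL = ⌊$36,234/2⌋ = $18,117 → take DB $31,117. Book value $31,117.
Year 4 (final): $31,117 − $26,000 = $5,117. Book value $26,000.

$5,117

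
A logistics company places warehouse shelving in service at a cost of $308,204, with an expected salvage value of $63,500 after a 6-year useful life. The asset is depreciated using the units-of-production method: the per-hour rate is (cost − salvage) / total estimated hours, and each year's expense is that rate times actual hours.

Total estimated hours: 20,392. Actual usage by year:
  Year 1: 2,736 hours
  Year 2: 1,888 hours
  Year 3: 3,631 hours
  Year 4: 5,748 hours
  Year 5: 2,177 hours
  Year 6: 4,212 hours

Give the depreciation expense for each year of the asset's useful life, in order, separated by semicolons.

Depreciable base = $308,204 − $63,500 = $244,704.
Rate = $244,704 / 20,392 hours = $12 per hour.
Year 1: 2,736 × $12 = $32,832. Book value $275,372.
Year 2: 1,888 × $12 = $22,656. Book value $252,716.
Year 3: 3,631 × $12 = $43,572. Book value $209,144.
Year 4: 5,748 × $12 = $68,976. Book value $140,168.
Year 5: 2,177 × $12 = $26,124. Book value $114,044.
Year 6: 4,212 × $12 = $50,544. Book value $63,500.

$32,832; $22,656; $43,572; $68,976; $26,124; $50,544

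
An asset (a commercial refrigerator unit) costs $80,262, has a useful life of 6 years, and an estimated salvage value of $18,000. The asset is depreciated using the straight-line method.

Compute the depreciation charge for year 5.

$10,377

Depreciable base = $80,262 − $18,000 = $62,262.
Annual expense = $62,262 / 6 = $10,377.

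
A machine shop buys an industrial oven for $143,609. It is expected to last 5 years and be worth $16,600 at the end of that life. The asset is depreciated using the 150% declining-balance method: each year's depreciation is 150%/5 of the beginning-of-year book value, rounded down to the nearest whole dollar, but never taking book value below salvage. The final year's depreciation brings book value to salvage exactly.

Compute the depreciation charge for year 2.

Depreciable base = $143,609 − $16,600 = $127,009.
Year 1: ⌊$143,609 × 150%/5⌋ = $43,082. Book value $100,527.
Year 2: ⌊$100,527 × 150%/5⌋ = $30,158. Book value $70,369.

$30,158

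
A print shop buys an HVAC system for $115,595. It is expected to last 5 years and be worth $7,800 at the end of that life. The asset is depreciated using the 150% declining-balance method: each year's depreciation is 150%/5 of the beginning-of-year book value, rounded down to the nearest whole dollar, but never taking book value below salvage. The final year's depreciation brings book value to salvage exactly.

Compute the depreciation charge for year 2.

Depreciable base = $115,595 − $7,800 = $107,795.
Year 1: ⌊$115,595 × 150%/5⌋ = $34,678. Book value $80,917.
Year 2: ⌊$80,917 × 150%/5⌋ = $24,275. Book value $56,642.

$24,275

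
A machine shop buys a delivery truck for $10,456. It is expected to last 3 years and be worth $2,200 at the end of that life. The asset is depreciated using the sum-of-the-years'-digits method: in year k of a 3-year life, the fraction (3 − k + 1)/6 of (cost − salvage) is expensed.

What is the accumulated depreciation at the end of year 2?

Depreciable base = $10,456 − $2,200 = $8,256.
Sum of the years' digits = 3+2+1 = 6.
Year 1: $8,256 × 3/6 = $4,128. Book value $6,328.
Year 2: $8,256 × 2/6 = $2,752. Book value $3,576.
Accumulated through year 2 = $10,456 − $3,576 = $6,880.

$6,880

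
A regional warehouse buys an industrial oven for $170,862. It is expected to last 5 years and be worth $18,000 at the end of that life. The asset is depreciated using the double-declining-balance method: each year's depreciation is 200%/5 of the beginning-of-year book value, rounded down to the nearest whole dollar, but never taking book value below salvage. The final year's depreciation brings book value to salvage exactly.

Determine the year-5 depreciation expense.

Depreciable base = $170,862 − $18,000 = $152,862.
Year 1: ⌊$170,862 × 200%/5⌋ = $68,344. Book value $102,518.
Year 2: ⌊$102,518 × 200%/5⌋ = $41,007. Book value $61,511.
Year 3: ⌊$61,511 × 200%/5⌋ = $24,604. Book value $36,907.
Year 4: ⌊$36,907 × 200%/5⌋ = $14,762. Book value $22,145.
Year 5 (final): $22,145 − $18,000 = $4,145. Book value $18,000.

$4,145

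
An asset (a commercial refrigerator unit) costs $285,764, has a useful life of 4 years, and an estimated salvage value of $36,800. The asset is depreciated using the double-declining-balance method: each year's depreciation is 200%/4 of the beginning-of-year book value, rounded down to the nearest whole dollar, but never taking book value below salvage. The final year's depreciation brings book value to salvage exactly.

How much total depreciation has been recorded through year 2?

$214,323

Depreciable base = $285,764 − $36,800 = $248,964.
Year 1: ⌊$285,764 × 200%/4⌋ = $142,882. Book value $142,882.
Year 2: ⌊$142,882 × 200%/4⌋ = $71,441. Book value $71,441.
Accumulated through year 2 = $285,764 − $71,441 = $214,323.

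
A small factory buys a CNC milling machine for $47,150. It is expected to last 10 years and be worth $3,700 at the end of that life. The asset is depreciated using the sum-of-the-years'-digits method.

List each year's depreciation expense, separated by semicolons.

$7,900; $7,110; $6,320; $5,530; $4,740; $3,950; $3,160; $2,370; $1,580; $790

Depreciable base = $47,150 − $3,700 = $43,450.
Sum of the years' digits = 10+9+8+7+6+5+4+3+2+1 = 55.
Year 1: $43,450 × 10/55 = $7,900. Book value $39,250.
Year 2: $43,450 × 9/55 = $7,110. Book value $32,140.
Year 3: $43,450 × 8/55 = $6,320. Book value $25,820.
Year 4: $43,450 × 7/55 = $5,530. Book value $20,290.
Year 5: $43,450 × 6/55 = $4,740. Book value $15,550.
Year 6: $43,450 × 5/55 = $3,950. Book value $11,600.
Year 7: $43,450 × 4/55 = $3,160. Book value $8,440.
Year 8: $43,450 × 3/55 = $2,370. Book value $6,070.
Year 9: $43,450 × 2/55 = $1,580. Book value $4,490.
Year 10: $43,450 × 1/55 = $790. Book value $3,700.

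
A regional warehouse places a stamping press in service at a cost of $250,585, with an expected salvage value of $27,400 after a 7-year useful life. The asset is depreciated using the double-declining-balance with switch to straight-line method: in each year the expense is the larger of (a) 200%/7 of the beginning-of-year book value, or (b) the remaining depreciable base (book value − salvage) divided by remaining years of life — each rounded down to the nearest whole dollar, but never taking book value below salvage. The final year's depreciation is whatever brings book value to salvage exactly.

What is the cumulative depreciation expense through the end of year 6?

Depreciable base = $250,585 − $27,400 = $223,185.
Year 1: DB = ⌊$250,585 × 200%/7⌋ = $71,595; SL = ⌊$223,185/7⌋ = $31,883 → take DB $71,595. Book value $178,990.
Year 2: DB = ⌊$178,990 × 200%/7⌋ = $51,140; SL = ⌊$151,590/6⌋ = $25,265 → take DB $51,140. Book value $127,850.
Year 3: DB = ⌊$127,850 × 200%/7⌋ = $36,528; SL = ⌊$100,450/5⌋ = $20,090 → take DB $36,528. Book value $91,322.
Year 4: DB = ⌊$91,322 × 200%/7⌋ = $26,092; SL = ⌊$63,922/4⌋ = $15,980 → take DB $26,092. Book value $65,230.
Year 5: DB = ⌊$65,230 × 200%/7⌋ = $18,637; SL = ⌊$37,830/3⌋ = $12,610 → take DB $18,637. Book value $46,593.
Year 6: DB = ⌊$46,593 × 200%/7⌋ = $13,312; SL = ⌊$19,193/2⌋ = $9,596 → take DB $13,312. Book value $33,281.
Accumulated through year 6 = $250,585 − $33,281 = $217,304.

$217,304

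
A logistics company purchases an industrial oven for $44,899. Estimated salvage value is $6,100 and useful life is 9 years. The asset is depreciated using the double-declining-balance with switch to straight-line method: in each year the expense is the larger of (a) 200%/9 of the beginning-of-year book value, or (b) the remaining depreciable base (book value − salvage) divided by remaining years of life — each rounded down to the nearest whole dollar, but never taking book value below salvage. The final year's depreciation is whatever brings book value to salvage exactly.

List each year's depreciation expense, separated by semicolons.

$9,977; $7,760; $6,036; $4,694; $3,651; $2,840; $2,209; $1,632; $0

Depreciable base = $44,899 − $6,100 = $38,799.
Year 1: DB = ⌊$44,899 × 200%/9⌋ = $9,977; SL = ⌊$38,799/9⌋ = $4,311 → take DB $9,977. Book value $34,922.
Year 2: DB = ⌊$34,922 × 200%/9⌋ = $7,760; SL = ⌊$28,822/8⌋ = $3,602 → take DB $7,760. Book value $27,162.
Year 3: DB = ⌊$27,162 × 200%/9⌋ = $6,036; SL = ⌊$21,062/7⌋ = $3,008 → take DB $6,036. Book value $21,126.
Year 4: DB = ⌊$21,126 × 200%/9⌋ = $4,694; SL = ⌊$15,026/6⌋ = $2,504 → take DB $4,694. Book value $16,432.
Year 5: DB = ⌊$16,432 × 200%/9⌋ = $3,651; SL = ⌊$10,332/5⌋ = $2,066 → take DB $3,651. Book value $12,781.
Year 6: DB = ⌊$12,781 × 200%/9⌋ = $2,840; SL = ⌊$6,681/4⌋ = $1,670 → take DB $2,840. Book value $9,941.
Year 7: DB = ⌊$9,941 × 200%/9⌋ = $2,209; SL = ⌊$3,841/3⌋ = $1,280 → take DB $2,209. Book value $7,732.
Year 8: DB = ⌊$7,732 × 200%/9⌋ = $1,718; SL = ⌊$1,632/2⌋ = $816 → take DB $1,718, capped at $1,632. Book value $6,100.
Year 9 (final): $6,100 − $6,100 = $0. Book value $6,100.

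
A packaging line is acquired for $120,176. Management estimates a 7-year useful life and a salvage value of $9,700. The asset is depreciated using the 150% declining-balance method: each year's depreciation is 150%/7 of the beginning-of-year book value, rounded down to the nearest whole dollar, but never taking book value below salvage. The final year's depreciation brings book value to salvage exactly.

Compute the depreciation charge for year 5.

Depreciable base = $120,176 − $9,700 = $110,476.
Year 1: ⌊$120,176 × 150%/7⌋ = $25,752. Book value $94,424.
Year 2: ⌊$94,424 × 150%/7⌋ = $20,233. Book value $74,191.
Year 3: ⌊$74,191 × 150%/7⌋ = $15,898. Book value $58,293.
Year 4: ⌊$58,293 × 150%/7⌋ = $12,491. Book value $45,802.
Year 5: ⌊$45,802 × 150%/7⌋ = $9,814. Book value $35,988.

$9,814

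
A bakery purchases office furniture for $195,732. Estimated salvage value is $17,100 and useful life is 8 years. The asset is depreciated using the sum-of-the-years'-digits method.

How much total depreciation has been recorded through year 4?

Depreciable base = $195,732 − $17,100 = $178,632.
Sum of the years' digits = 8+7+6+5+4+3+2+1 = 36.
Year 1: $178,632 × 8/36 = $39,696. Book value $156,036.
Year 2: $178,632 × 7/36 = $34,734. Book value $121,302.
Year 3: $178,632 × 6/36 = $29,772. Book value $91,530.
Year 4: $178,632 × 5/36 = $24,810. Book value $66,720.
Accumulated through year 4 = $195,732 − $66,720 = $129,012.

$129,012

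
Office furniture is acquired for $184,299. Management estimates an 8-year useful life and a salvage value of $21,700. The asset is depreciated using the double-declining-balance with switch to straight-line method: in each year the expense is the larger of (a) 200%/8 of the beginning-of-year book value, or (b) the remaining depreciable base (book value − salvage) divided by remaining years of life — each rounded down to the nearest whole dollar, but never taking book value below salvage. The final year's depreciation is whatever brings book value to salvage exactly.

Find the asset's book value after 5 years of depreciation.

Depreciable base = $184,299 − $21,700 = $162,599.
Year 1: DB = ⌊$184,299 × 200%/8⌋ = $46,074; SL = ⌊$162,599/8⌋ = $20,324 → take DB $46,074. Book value $138,225.
Year 2: DB = ⌊$138,225 × 200%/8⌋ = $34,556; SL = ⌊$116,525/7⌋ = $16,646 → take DB $34,556. Book value $103,669.
Year 3: DB = ⌊$103,669 × 200%/8⌋ = $25,917; SL = ⌊$81,969/6⌋ = $13,661 → take DB $25,917. Book value $77,752.
Year 4: DB = ⌊$77,752 × 200%/8⌋ = $19,438; SL = ⌊$56,052/5⌋ = $11,210 → take DB $19,438. Book value $58,314.
Year 5: DB = ⌊$58,314 × 200%/8⌋ = $14,578; SL = ⌊$36,614/4⌋ = $9,153 → take DB $14,578. Book value $43,736.

$43,736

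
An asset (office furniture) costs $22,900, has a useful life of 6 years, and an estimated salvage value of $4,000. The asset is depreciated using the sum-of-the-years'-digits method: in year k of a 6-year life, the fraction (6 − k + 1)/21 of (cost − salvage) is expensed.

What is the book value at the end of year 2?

Depreciable base = $22,900 − $4,000 = $18,900.
Sum of the years' digits = 6+5+4+3+2+1 = 21.
Year 1: $18,900 × 6/21 = $5,400. Book value $17,500.
Year 2: $18,900 × 5/21 = $4,500. Book value $13,000.

$13,000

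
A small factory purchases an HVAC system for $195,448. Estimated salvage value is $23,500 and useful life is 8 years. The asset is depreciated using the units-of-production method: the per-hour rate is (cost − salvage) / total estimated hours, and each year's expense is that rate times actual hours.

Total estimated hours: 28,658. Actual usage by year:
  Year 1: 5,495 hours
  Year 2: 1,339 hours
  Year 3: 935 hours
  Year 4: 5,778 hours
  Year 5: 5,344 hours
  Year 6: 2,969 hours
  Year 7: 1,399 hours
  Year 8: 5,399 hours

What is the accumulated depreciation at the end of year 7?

Depreciable base = $195,448 − $23,500 = $171,948.
Rate = $171,948 / 28,658 hours = $6 per hour.
Year 1: 5,495 × $6 = $32,970. Book value $162,478.
Year 2: 1,339 × $6 = $8,034. Book value $154,444.
Year 3: 935 × $6 = $5,610. Book value $148,834.
Year 4: 5,778 × $6 = $34,668. Book value $114,166.
Year 5: 5,344 × $6 = $32,064. Book value $82,102.
Year 6: 2,969 × $6 = $17,814. Book value $64,288.
Year 7: 1,399 × $6 = $8,394. Book value $55,894.
Accumulated through year 7 = $195,448 − $55,894 = $139,554.

$139,554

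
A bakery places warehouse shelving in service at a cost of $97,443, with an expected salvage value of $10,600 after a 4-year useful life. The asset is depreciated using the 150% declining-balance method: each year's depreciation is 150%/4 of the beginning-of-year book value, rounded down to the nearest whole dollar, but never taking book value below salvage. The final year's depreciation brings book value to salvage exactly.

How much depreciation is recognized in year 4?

$13,190

Depreciable base = $97,443 − $10,600 = $86,843.
Year 1: ⌊$97,443 × 150%/4⌋ = $36,541. Book value $60,902.
Year 2: ⌊$60,902 × 150%/4⌋ = $22,838. Book value $38,064.
Year 3: ⌊$38,064 × 150%/4⌋ = $14,274. Book value $23,790.
Year 4 (final): $23,790 − $10,600 = $13,190. Book value $10,600.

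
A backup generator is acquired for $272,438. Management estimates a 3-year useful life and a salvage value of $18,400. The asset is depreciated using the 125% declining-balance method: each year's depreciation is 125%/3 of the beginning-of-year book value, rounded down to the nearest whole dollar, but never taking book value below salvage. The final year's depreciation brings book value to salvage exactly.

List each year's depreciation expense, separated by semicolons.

Depreciable base = $272,438 − $18,400 = $254,038.
Year 1: ⌊$272,438 × 125%/3⌋ = $113,515. Book value $158,923.
Year 2: ⌊$158,923 × 125%/3⌋ = $66,217. Book value $92,706.
Year 3 (final): $92,706 − $18,400 = $74,306. Book value $18,400.

$113,515; $66,217; $74,306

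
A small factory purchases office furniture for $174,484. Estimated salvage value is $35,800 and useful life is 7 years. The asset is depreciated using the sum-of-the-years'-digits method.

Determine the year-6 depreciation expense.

$9,906

Depreciable base = $174,484 − $35,800 = $138,684.
Sum of the years' digits = 7+6+5+4+3+2+1 = 28.
Year 1: $138,684 × 7/28 = $34,671. Book value $139,813.
Year 2: $138,684 × 6/28 = $29,718. Book value $110,095.
Year 3: $138,684 × 5/28 = $24,765. Book value $85,330.
Year 4: $138,684 × 4/28 = $19,812. Book value $65,518.
Year 5: $138,684 × 3/28 = $14,859. Book value $50,659.
Year 6: $138,684 × 2/28 = $9,906. Book value $40,753.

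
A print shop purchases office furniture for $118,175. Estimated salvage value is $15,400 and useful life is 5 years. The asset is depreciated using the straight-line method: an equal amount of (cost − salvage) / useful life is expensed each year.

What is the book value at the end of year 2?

$77,065

Depreciable base = $118,175 − $15,400 = $102,775.
Annual expense = $102,775 / 5 = $20,555.
End of year 1: book value $97,620.
End of year 2: book value $77,065.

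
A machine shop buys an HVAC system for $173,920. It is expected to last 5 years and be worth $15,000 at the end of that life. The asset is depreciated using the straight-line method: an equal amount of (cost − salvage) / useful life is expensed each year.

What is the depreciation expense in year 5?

$31,784

Depreciable base = $173,920 − $15,000 = $158,920.
Annual expense = $158,920 / 5 = $31,784.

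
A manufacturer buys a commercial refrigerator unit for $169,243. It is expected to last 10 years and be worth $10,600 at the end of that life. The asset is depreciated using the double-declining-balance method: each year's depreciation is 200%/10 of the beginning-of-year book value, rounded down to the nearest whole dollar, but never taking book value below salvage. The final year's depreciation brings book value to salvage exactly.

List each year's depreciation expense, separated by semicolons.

Depreciable base = $169,243 − $10,600 = $158,643.
Year 1: ⌊$169,243 × 200%/10⌋ = $33,848. Book value $135,395.
Year 2: ⌊$135,395 × 200%/10⌋ = $27,079. Book value $108,316.
Year 3: ⌊$108,316 × 200%/10⌋ = $21,663. Book value $86,653.
Year 4: ⌊$86,653 × 200%/10⌋ = $17,330. Book value $69,323.
Year 5: ⌊$69,323 × 200%/10⌋ = $13,864. Book value $55,459.
Year 6: ⌊$55,459 × 200%/10⌋ = $11,091. Book value $44,368.
Year 7: ⌊$44,368 × 200%/10⌋ = $8,873. Book value $35,495.
Year 8: ⌊$35,495 × 200%/10⌋ = $7,099. Book value $28,396.
Year 9: ⌊$28,396 × 200%/10⌋ = $5,679. Book value $22,717.
Year 10 (final): $22,717 − $10,600 = $12,117. Book value $10,600.

$33,848; $27,079; $21,663; $17,330; $13,864; $11,091; $8,873; $7,099; $5,679; $12,117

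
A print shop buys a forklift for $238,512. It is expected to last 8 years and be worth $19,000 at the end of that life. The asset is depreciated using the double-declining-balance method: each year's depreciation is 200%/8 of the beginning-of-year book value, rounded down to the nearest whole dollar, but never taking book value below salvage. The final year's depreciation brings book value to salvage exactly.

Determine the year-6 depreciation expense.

Depreciable base = $238,512 − $19,000 = $219,512.
Year 1: ⌊$238,512 × 200%/8⌋ = $59,628. Book value $178,884.
Year 2: ⌊$178,884 × 200%/8⌋ = $44,721. Book value $134,163.
Year 3: ⌊$134,163 × 200%/8⌋ = $33,540. Book value $100,623.
Year 4: ⌊$100,623 × 200%/8⌋ = $25,155. Book value $75,468.
Year 5: ⌊$75,468 × 200%/8⌋ = $18,867. Book value $56,601.
Year 6: ⌊$56,601 × 200%/8⌋ = $14,150. Book value $42,451.

$14,150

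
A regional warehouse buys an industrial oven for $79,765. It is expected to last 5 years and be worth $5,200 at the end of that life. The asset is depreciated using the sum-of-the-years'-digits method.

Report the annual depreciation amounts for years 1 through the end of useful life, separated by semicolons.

Depreciable base = $79,765 − $5,200 = $74,565.
Sum of the years' digits = 5+4+3+2+1 = 15.
Year 1: $74,565 × 5/15 = $24,855. Book value $54,910.
Year 2: $74,565 × 4/15 = $19,884. Book value $35,026.
Year 3: $74,565 × 3/15 = $14,913. Book value $20,113.
Year 4: $74,565 × 2/15 = $9,942. Book value $10,171.
Year 5: $74,565 × 1/15 = $4,971. Book value $5,200.

$24,855; $19,884; $14,913; $9,942; $4,971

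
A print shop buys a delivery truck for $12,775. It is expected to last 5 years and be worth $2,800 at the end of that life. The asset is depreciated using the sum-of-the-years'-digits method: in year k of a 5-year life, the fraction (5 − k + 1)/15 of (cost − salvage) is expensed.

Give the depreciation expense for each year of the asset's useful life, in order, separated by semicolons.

$3,325; $2,660; $1,995; $1,330; $665

Depreciable base = $12,775 − $2,800 = $9,975.
Sum of the years' digits = 5+4+3+2+1 = 15.
Year 1: $9,975 × 5/15 = $3,325. Book value $9,450.
Year 2: $9,975 × 4/15 = $2,660. Book value $6,790.
Year 3: $9,975 × 3/15 = $1,995. Book value $4,795.
Year 4: $9,975 × 2/15 = $1,330. Book value $3,465.
Year 5: $9,975 × 1/15 = $665. Book value $2,800.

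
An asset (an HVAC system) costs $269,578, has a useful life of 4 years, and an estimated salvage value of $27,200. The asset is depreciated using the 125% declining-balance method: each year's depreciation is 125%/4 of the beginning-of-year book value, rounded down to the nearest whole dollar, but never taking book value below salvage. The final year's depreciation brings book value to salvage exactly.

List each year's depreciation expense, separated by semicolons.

$84,243; $57,917; $39,818; $60,400

Depreciable base = $269,578 − $27,200 = $242,378.
Year 1: ⌊$269,578 × 125%/4⌋ = $84,243. Book value $185,335.
Year 2: ⌊$185,335 × 125%/4⌋ = $57,917. Book value $127,418.
Year 3: ⌊$127,418 × 125%/4⌋ = $39,818. Book value $87,600.
Year 4 (final): $87,600 − $27,200 = $60,400. Book value $27,200.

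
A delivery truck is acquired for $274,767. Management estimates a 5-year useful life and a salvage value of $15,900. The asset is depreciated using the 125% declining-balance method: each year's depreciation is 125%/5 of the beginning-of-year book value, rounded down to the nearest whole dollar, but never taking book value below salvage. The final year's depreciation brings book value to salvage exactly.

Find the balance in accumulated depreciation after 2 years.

$120,210

Depreciable base = $274,767 − $15,900 = $258,867.
Year 1: ⌊$274,767 × 125%/5⌋ = $68,691. Book value $206,076.
Year 2: ⌊$206,076 × 125%/5⌋ = $51,519. Book value $154,557.
Accumulated through year 2 = $274,767 − $154,557 = $120,210.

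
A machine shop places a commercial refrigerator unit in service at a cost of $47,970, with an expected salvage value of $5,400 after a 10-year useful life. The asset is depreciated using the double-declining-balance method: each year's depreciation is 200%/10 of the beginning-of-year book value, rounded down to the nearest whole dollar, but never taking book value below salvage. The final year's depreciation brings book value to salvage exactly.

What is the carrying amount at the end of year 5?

$15,720

Depreciable base = $47,970 − $5,400 = $42,570.
Year 1: ⌊$47,970 × 200%/10⌋ = $9,594. Book value $38,376.
Year 2: ⌊$38,376 × 200%/10⌋ = $7,675. Book value $30,701.
Year 3: ⌊$30,701 × 200%/10⌋ = $6,140. Book value $24,561.
Year 4: ⌊$24,561 × 200%/10⌋ = $4,912. Book value $19,649.
Year 5: ⌊$19,649 × 200%/10⌋ = $3,929. Book value $15,720.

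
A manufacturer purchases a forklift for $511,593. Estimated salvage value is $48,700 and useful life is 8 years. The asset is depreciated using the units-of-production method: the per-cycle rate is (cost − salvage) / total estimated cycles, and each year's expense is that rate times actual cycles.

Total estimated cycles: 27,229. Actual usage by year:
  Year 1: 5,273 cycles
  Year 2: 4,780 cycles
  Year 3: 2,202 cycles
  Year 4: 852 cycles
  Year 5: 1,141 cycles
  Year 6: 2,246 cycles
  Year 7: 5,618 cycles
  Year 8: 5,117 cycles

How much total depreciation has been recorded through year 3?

$208,335

Depreciable base = $511,593 − $48,700 = $462,893.
Rate = $462,893 / 27,229 cycles = $17 per cycle.
Year 1: 5,273 × $17 = $89,641. Book value $421,952.
Year 2: 4,780 × $17 = $81,260. Book value $340,692.
Year 3: 2,202 × $17 = $37,434. Book value $303,258.
Accumulated through year 3 = $511,593 − $303,258 = $208,335.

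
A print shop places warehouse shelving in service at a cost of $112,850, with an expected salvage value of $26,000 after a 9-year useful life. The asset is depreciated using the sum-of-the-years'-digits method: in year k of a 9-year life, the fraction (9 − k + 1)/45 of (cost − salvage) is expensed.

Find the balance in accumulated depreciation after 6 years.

$75,270

Depreciable base = $112,850 − $26,000 = $86,850.
Sum of the years' digits = 9+8+7+6+5+4+3+2+1 = 45.
Year 1: $86,850 × 9/45 = $17,370. Book value $95,480.
Year 2: $86,850 × 8/45 = $15,440. Book value $80,040.
Year 3: $86,850 × 7/45 = $13,510. Book value $66,530.
Year 4: $86,850 × 6/45 = $11,580. Book value $54,950.
Year 5: $86,850 × 5/45 = $9,650. Book value $45,300.
Year 6: $86,850 × 4/45 = $7,720. Book value $37,580.
Accumulated through year 6 = $112,850 − $37,580 = $75,270.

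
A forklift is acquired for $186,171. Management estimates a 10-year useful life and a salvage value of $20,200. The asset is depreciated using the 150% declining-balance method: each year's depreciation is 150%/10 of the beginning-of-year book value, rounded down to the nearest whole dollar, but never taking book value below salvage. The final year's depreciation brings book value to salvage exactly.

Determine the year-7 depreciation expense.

$10,532

Depreciable base = $186,171 − $20,200 = $165,971.
Year 1: ⌊$186,171 × 150%/10⌋ = $27,925. Book value $158,246.
Year 2: ⌊$158,246 × 150%/10⌋ = $23,736. Book value $134,510.
Year 3: ⌊$134,510 × 150%/10⌋ = $20,176. Book value $114,334.
Year 4: ⌊$114,334 × 150%/10⌋ = $17,150. Book value $97,184.
Year 5: ⌊$97,184 × 150%/10⌋ = $14,577. Book value $82,607.
Year 6: ⌊$82,607 × 150%/10⌋ = $12,391. Book value $70,216.
Year 7: ⌊$70,216 × 150%/10⌋ = $10,532. Book value $59,684.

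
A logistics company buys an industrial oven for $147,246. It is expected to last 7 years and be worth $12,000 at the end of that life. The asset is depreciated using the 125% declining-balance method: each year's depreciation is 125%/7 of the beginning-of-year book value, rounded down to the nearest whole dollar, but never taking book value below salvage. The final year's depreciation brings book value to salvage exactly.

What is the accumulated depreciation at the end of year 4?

Depreciable base = $147,246 − $12,000 = $135,246.
Year 1: ⌊$147,246 × 125%/7⌋ = $26,293. Book value $120,953.
Year 2: ⌊$120,953 × 125%/7⌋ = $21,598. Book value $99,355.
Year 3: ⌊$99,355 × 125%/7⌋ = $17,741. Book value $81,614.
Year 4: ⌊$81,614 × 125%/7⌋ = $14,573. Book value $67,041.
Accumulated through year 4 = $147,246 − $67,041 = $80,205.

$80,205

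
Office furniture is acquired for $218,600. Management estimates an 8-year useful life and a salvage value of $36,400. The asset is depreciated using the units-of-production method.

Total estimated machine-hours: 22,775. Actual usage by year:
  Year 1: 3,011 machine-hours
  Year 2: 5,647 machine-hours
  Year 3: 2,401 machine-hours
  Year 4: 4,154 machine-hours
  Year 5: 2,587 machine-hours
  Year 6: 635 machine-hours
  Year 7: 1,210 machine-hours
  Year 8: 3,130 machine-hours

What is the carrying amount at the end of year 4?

Depreciable base = $218,600 − $36,400 = $182,200.
Rate = $182,200 / 22,775 machine-hours = $8 per machine-hour.
Year 1: 3,011 × $8 = $24,088. Book value $194,512.
Year 2: 5,647 × $8 = $45,176. Book value $149,336.
Year 3: 2,401 × $8 = $19,208. Book value $130,128.
Year 4: 4,154 × $8 = $33,232. Book value $96,896.

$96,896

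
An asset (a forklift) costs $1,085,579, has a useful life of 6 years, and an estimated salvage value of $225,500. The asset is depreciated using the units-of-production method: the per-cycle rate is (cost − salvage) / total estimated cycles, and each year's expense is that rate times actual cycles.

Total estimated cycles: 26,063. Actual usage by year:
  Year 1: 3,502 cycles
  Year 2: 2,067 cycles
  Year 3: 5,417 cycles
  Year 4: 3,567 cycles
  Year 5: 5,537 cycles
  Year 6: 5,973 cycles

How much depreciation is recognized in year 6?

Depreciable base = $1,085,579 − $225,500 = $860,079.
Rate = $860,079 / 26,063 cycles = $33 per cycle.
Year 1: 3,502 × $33 = $115,566. Book value $970,013.
Year 2: 2,067 × $33 = $68,211. Book value $901,802.
Year 3: 5,417 × $33 = $178,761. Book value $723,041.
Year 4: 3,567 × $33 = $117,711. Book value $605,330.
Year 5: 5,537 × $33 = $182,721. Book value $422,609.
Year 6: 5,973 × $33 = $197,109. Book value $225,500.

$197,109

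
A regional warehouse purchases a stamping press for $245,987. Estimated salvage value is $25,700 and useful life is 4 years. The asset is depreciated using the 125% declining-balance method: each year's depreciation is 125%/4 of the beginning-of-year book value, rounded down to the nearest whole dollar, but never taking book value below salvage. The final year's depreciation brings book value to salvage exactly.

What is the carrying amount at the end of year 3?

Depreciable base = $245,987 − $25,700 = $220,287.
Year 1: ⌊$245,987 × 125%/4⌋ = $76,870. Book value $169,117.
Year 2: ⌊$169,117 × 125%/4⌋ = $52,849. Book value $116,268.
Year 3: ⌊$116,268 × 125%/4⌋ = $36,333. Book value $79,935.

$79,935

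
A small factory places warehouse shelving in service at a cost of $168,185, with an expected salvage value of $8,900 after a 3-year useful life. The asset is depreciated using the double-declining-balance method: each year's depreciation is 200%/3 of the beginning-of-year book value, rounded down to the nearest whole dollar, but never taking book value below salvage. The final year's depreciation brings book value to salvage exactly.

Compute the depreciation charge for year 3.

Depreciable base = $168,185 − $8,900 = $159,285.
Year 1: ⌊$168,185 × 200%/3⌋ = $112,123. Book value $56,062.
Year 2: ⌊$56,062 × 200%/3⌋ = $37,374. Book value $18,688.
Year 3 (final): $18,688 − $8,900 = $9,788. Book value $8,900.

$9,788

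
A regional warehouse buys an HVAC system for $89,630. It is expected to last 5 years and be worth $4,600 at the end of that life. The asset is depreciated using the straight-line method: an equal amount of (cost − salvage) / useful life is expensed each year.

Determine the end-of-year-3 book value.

$38,612

Depreciable base = $89,630 − $4,600 = $85,030.
Annual expense = $85,030 / 5 = $17,006.
End of year 1: book value $72,624.
End of year 2: book value $55,618.
End of year 3: book value $38,612.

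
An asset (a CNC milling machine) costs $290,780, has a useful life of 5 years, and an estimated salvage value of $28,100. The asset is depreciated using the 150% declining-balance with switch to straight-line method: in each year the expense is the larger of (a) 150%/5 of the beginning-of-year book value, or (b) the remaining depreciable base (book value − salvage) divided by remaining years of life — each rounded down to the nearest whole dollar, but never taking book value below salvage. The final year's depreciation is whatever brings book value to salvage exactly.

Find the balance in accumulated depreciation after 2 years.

Depreciable base = $290,780 − $28,100 = $262,680.
Year 1: DB = ⌊$290,780 × 150%/5⌋ = $87,234; SL = ⌊$262,680/5⌋ = $52,536 → take DB $87,234. Book value $203,546.
Year 2: DB = ⌊$203,546 × 150%/5⌋ = $61,063; SL = ⌊$175,446/4⌋ = $43,861 → take DB $61,063. Book value $142,483.
Accumulated through year 2 = $290,780 − $142,483 = $148,297.

$148,297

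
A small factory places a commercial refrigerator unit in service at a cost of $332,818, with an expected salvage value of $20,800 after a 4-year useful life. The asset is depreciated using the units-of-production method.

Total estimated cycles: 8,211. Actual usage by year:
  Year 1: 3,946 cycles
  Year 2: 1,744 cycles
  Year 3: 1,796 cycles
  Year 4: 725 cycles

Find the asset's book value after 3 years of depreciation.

Depreciable base = $332,818 − $20,800 = $312,018.
Rate = $312,018 / 8,211 cycles = $38 per cycle.
Year 1: 3,946 × $38 = $149,948. Book value $182,870.
Year 2: 1,744 × $38 = $66,272. Book value $116,598.
Year 3: 1,796 × $38 = $68,248. Book value $48,350.

$48,350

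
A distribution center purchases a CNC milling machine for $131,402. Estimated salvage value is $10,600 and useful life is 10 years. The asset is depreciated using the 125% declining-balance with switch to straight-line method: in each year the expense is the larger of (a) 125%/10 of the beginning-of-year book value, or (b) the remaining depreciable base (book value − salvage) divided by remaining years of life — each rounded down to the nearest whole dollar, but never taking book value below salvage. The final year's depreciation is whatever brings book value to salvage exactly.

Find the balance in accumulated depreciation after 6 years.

Depreciable base = $131,402 − $10,600 = $120,802.
Year 1: DB = ⌊$131,402 × 125%/10⌋ = $16,425; SL = ⌊$120,802/10⌋ = $12,080 → take DB $16,425. Book value $114,977.
Year 2: DB = ⌊$114,977 × 125%/10⌋ = $14,372; SL = ⌊$104,377/9⌋ = $11,597 → take DB $14,372. Book value $100,605.
Year 3: DB = ⌊$100,605 × 125%/10⌋ = $12,575; SL = ⌊$90,005/8⌋ = $11,250 → take DB $12,575. Book value $88,030.
Year 4: DB = ⌊$88,030 × 125%/10⌋ = $11,003; SL = ⌊$77,430/7⌋ = $11,061 → take SL $11,061. Book value $76,969.
Year 5: DB = ⌊$76,969 × 125%/10⌋ = $9,621; SL = ⌊$66,369/6⌋ = $11,061 → take SL $11,061. Book value $65,908.
Year 6: DB = ⌊$65,908 × 125%/10⌋ = $8,238; SL = ⌊$55,308/5⌋ = $11,061 → take SL $11,061. Book value $54,847.
Accumulated through year 6 = $131,402 − $54,847 = $76,555.

$76,555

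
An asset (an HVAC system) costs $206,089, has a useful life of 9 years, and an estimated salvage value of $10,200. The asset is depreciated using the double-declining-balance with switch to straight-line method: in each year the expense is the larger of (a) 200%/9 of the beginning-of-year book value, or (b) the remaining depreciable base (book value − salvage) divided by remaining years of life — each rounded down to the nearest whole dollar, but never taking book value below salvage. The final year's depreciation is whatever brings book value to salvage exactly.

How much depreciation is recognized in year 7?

$11,808

Depreciable base = $206,089 − $10,200 = $195,889.
Year 1: DB = ⌊$206,089 × 200%/9⌋ = $45,797; SL = ⌊$195,889/9⌋ = $21,765 → take DB $45,797. Book value $160,292.
Year 2: DB = ⌊$160,292 × 200%/9⌋ = $35,620; SL = ⌊$150,092/8⌋ = $18,761 → take DB $35,620. Book value $124,672.
Year 3: DB = ⌊$124,672 × 200%/9⌋ = $27,704; SL = ⌊$114,472/7⌋ = $16,353 → take DB $27,704. Book value $96,968.
Year 4: DB = ⌊$96,968 × 200%/9⌋ = $21,548; SL = ⌊$86,768/6⌋ = $14,461 → take DB $21,548. Book value $75,420.
Year 5: DB = ⌊$75,420 × 200%/9⌋ = $16,760; SL = ⌊$65,220/5⌋ = $13,044 → take DB $16,760. Book value $58,660.
Year 6: DB = ⌊$58,660 × 200%/9⌋ = $13,035; SL = ⌊$48,460/4⌋ = $12,115 → take DB $13,035. Book value $45,625.
Year 7: DB = ⌊$45,625 × 200%/9⌋ = $10,138; SL = ⌊$35,425/3⌋ = $11,808 → take SL $11,808. Book value $33,817.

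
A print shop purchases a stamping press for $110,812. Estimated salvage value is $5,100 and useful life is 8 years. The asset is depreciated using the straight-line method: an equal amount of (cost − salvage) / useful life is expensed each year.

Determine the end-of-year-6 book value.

Depreciable base = $110,812 − $5,100 = $105,712.
Annual expense = $105,712 / 8 = $13,214.
End of year 1: book value $97,598.
End of year 2: book value $84,384.
End of year 3: book value $71,170.
End of year 4: book value $57,956.
End of year 5: book value $44,742.
End of year 6: book value $31,528.

$31,528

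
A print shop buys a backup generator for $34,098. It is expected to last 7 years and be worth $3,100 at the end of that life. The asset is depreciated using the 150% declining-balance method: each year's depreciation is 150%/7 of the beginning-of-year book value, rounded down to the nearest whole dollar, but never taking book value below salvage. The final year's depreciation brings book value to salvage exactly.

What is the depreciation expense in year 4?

$3,544

Depreciable base = $34,098 − $3,100 = $30,998.
Year 1: ⌊$34,098 × 150%/7⌋ = $7,306. Book value $26,792.
Year 2: ⌊$26,792 × 150%/7⌋ = $5,741. Book value $21,051.
Year 3: ⌊$21,051 × 150%/7⌋ = $4,510. Book value $16,541.
Year 4: ⌊$16,541 × 150%/7⌋ = $3,544. Book value $12,997.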